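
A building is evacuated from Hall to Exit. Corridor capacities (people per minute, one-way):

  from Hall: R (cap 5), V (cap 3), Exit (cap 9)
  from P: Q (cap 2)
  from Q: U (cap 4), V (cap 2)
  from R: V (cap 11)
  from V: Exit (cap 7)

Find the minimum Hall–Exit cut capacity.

Augment Hall→Exit: bottleneck 9, flow now 9.
Augment Hall→V→Exit: bottleneck 3, flow now 12.
Augment Hall→R→V→Exit: bottleneck 4, flow now 16.
No augmenting path remains; maximum flow = 16.
By max-flow min-cut, the minimum cut capacity equals the max flow.
In the residual graph, reachable from Hall: {Hall, R, V}.
Min-cut edges: Hall→Exit (9), V→Exit (7); capacity 9 + 7 = 16.

16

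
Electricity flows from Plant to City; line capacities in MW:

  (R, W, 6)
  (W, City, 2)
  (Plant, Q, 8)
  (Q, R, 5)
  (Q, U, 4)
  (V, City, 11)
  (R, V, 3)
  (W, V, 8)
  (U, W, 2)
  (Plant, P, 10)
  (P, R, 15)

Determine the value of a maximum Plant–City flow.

11

Augment Plant→P→R→V→City: bottleneck 3, flow now 3.
Augment Plant→P→R→W→City: bottleneck 2, flow now 5.
Augment Plant→P→R→W→V→City: bottleneck 4, flow now 9.
Augment Plant→Q→U→W→V→City: bottleneck 2, flow now 11.
No augmenting path remains; maximum flow = 11.
In the residual graph, reachable from Plant: {Plant, P, Q, R, U}.
Min-cut edges: R→V (3), R→W (6), U→W (2); capacity 3 + 6 + 2 = 11.
This cut is saturated, so no flow can exceed 11.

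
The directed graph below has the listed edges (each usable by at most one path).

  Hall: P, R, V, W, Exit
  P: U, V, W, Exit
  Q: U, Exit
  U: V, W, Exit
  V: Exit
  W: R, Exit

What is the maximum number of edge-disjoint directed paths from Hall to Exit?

4

Assign every edge capacity 1; by Menger, the answer equals the max flow.
Path Hall→Exit (+1); total 1.
Path Hall→P→Exit (+1); total 2.
Path Hall→V→Exit (+1); total 3.
Path Hall→W→Exit (+1); total 4.
No residual Hall→Exit path; max flow = 4.
Certifying cut of size 4: {Hall→Exit, Hall→P, Hall→V, Hall→W}.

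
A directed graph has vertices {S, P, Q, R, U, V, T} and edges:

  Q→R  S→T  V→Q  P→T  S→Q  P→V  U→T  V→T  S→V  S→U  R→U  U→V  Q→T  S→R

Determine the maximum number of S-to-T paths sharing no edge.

4

Assign every edge capacity 1; by Menger, the answer equals the max flow.
Path S→T (+1); total 1.
Path S→Q→T (+1); total 2.
Path S→U→T (+1); total 3.
Path S→V→T (+1); total 4.
No residual S→T path; max flow = 4.
Certifying cut of size 4: {Q→T, S→T, U→T, V→T}.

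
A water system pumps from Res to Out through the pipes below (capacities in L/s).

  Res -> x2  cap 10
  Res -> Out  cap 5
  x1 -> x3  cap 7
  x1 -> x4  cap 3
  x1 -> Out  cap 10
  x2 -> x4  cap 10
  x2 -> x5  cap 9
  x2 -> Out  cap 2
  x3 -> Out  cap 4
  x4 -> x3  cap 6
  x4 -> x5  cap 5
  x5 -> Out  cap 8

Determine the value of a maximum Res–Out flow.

15

Augment Res→Out: bottleneck 5, flow now 5.
Augment Res→x2→Out: bottleneck 2, flow now 7.
Augment Res→x2→x5→Out: bottleneck 8, flow now 15.
No augmenting path remains; maximum flow = 15.
In the residual graph, reachable from Res: {Res}.
Min-cut edges: Res→x2 (10), Res→Out (5); capacity 10 + 5 = 15.
This cut is saturated, so no flow can exceed 15.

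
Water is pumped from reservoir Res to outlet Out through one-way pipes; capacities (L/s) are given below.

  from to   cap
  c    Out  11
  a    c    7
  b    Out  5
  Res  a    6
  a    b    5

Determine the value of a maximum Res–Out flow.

6

Augment Res→a→b→Out: bottleneck 5, flow now 5.
Augment Res→a→c→Out: bottleneck 1, flow now 6.
No augmenting path remains; maximum flow = 6.
In the residual graph, reachable from Res: {Res}.
Min-cut edges: Res→a (6); capacity 6 = 6.
This cut is saturated, so no flow can exceed 6.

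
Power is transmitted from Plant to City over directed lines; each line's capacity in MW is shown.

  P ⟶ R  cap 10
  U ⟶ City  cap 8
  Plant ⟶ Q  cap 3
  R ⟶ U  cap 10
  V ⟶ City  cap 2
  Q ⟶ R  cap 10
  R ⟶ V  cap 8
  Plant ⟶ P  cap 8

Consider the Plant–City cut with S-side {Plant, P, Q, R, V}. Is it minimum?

No — its capacity is 12, but the minimum cut has capacity 10.

Given cut capacity: 10 + 2 = 12.
Augment Plant→P→R→U→City: bottleneck 8, flow now 8.
Augment Plant→Q→R→V→City: bottleneck 2, flow now 10.
No augmenting path remains; maximum flow = 10.
In the residual graph, reachable from Plant: {Plant, P, Q, R, U, V}.
Min-cut edges: U→City (8), V→City (2); capacity 8 + 2 = 10.
Cut capacity 12 exceeds the max flow 10, so it is not minimum.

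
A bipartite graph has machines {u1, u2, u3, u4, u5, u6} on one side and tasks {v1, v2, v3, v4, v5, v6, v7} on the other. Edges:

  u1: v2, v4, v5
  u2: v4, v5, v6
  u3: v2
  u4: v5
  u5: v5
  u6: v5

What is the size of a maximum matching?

4

Unit-capacity flow: source→left, listed edges, right→sink; max matching = max flow.
Augmenting path u1→v2 (+1); matched 1.
Augmenting path u2→v4 (+1); matched 2.
Augmenting path u4→v5 (+1); matched 3.
Augmenting path u3→v2→u1→v4→u2→v6 (+1); matched 4.
No augmenting path remains; maximum matching = 4.
König certificate: {u1, u2, u3, v5} is a vertex cover of size 4 (every listed pair touches it), so no matching can be larger.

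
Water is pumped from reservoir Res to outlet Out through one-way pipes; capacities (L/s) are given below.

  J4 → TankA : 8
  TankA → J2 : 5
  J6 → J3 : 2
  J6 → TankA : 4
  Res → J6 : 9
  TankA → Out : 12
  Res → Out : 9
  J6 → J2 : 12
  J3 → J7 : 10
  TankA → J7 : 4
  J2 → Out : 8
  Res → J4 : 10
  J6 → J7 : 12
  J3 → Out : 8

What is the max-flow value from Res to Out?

Augment Res→Out: bottleneck 9, flow now 9.
Augment Res→J4→TankA→Out: bottleneck 8, flow now 17.
Augment Res→J6→J3→Out: bottleneck 2, flow now 19.
Augment Res→J6→TankA→Out: bottleneck 4, flow now 23.
Augment Res→J6→J2→Out: bottleneck 3, flow now 26.
No augmenting path remains; maximum flow = 26.
In the residual graph, reachable from Res: {Res, J4}.
Min-cut edges: Res→J6 (9), Res→Out (9), J4→TankA (8); capacity 9 + 9 + 8 = 26.
This cut is saturated, so no flow can exceed 26.

26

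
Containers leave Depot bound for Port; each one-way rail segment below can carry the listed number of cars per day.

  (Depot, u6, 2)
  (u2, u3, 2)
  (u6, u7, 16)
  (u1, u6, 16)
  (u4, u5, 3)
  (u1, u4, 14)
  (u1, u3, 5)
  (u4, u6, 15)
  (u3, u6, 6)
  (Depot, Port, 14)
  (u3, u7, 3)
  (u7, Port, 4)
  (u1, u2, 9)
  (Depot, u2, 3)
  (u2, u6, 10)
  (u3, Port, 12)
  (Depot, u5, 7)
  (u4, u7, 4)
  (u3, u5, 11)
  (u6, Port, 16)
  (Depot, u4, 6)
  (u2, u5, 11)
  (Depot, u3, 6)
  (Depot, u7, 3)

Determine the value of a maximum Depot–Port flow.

Augment Depot→Port: bottleneck 14, flow now 14.
Augment Depot→u3→Port: bottleneck 6, flow now 20.
Augment Depot→u6→Port: bottleneck 2, flow now 22.
Augment Depot→u7→Port: bottleneck 3, flow now 25.
Augment Depot→u2→u3→Port: bottleneck 2, flow now 27.
Augment Depot→u2→u6→Port: bottleneck 1, flow now 28.
Augment Depot→u4→u6→Port: bottleneck 6, flow now 34.
No augmenting path remains; maximum flow = 34.
In the residual graph, reachable from Depot: {Depot, u5}.
Min-cut edges: Depot→u2 (3), Depot→u3 (6), Depot→u4 (6), Depot→u6 (2), Depot→u7 (3), Depot→Port (14); capacity 3 + 6 + 6 + 2 + 3 + 14 = 34.
This cut is saturated, so no flow can exceed 34.

34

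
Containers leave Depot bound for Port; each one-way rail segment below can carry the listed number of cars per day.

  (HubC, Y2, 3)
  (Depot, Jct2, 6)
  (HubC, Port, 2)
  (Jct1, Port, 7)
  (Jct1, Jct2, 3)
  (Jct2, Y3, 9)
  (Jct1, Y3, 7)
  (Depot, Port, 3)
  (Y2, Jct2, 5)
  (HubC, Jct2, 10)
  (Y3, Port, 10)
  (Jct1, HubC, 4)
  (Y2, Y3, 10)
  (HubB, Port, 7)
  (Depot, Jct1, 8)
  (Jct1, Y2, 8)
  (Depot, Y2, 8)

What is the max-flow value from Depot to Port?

Augment Depot→Port: bottleneck 3, flow now 3.
Augment Depot→Jct1→Port: bottleneck 7, flow now 10.
Augment Depot→Jct1→HubC→Port: bottleneck 1, flow now 11.
Augment Depot→Y2→Y3→Port: bottleneck 8, flow now 19.
Augment Depot→Jct2→Y3→Port: bottleneck 2, flow now 21.
No augmenting path remains; maximum flow = 21.
In the residual graph, reachable from Depot: {Depot, Y2, Jct2, Y3}.
Min-cut edges: Depot→Jct1 (8), Depot→Port (3), Y3→Port (10); capacity 8 + 3 + 10 = 21.
This cut is saturated, so no flow can exceed 21.

21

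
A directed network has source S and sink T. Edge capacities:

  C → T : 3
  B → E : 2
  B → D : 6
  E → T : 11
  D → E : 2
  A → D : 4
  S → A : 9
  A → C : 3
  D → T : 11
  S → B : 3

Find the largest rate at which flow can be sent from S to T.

Augment S→A→C→T: bottleneck 3, flow now 3.
Augment S→A→D→T: bottleneck 4, flow now 7.
Augment S→B→D→T: bottleneck 3, flow now 10.
No augmenting path remains; maximum flow = 10.
In the residual graph, reachable from S: {S, A}.
Min-cut edges: S→B (3), A→C (3), A→D (4); capacity 3 + 3 + 4 = 10.
This cut is saturated, so no flow can exceed 10.

10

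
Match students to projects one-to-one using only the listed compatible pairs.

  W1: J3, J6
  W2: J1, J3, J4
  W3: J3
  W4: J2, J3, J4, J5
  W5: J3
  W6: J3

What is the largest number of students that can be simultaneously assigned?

4

Unit-capacity flow: source→left, listed edges, right→sink; max matching = max flow.
Augmenting path W1→J3 (+1); matched 1.
Augmenting path W2→J1 (+1); matched 2.
Augmenting path W4→J2 (+1); matched 3.
Augmenting path W3→J3→W1→J6 (+1); matched 4.
No augmenting path remains; maximum matching = 4.
König certificate: {W1, W2, W4, J3} is a vertex cover of size 4 (every listed pair touches it), so no matching can be larger.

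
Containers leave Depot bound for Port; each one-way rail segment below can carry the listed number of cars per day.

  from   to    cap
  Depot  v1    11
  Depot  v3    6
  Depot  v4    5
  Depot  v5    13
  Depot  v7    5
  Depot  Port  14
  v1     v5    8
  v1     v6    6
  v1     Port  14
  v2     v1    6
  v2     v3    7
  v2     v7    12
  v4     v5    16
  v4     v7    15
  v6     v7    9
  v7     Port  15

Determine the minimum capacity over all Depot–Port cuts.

Augment Depot→Port: bottleneck 14, flow now 14.
Augment Depot→v1→Port: bottleneck 11, flow now 25.
Augment Depot→v7→Port: bottleneck 5, flow now 30.
Augment Depot→v4→v7→Port: bottleneck 5, flow now 35.
No augmenting path remains; maximum flow = 35.
By max-flow min-cut, the minimum cut capacity equals the max flow.
In the residual graph, reachable from Depot: {Depot, v3, v5}.
Min-cut edges: Depot→v1 (11), Depot→v4 (5), Depot→v7 (5), Depot→Port (14); capacity 11 + 5 + 5 + 14 = 35.

35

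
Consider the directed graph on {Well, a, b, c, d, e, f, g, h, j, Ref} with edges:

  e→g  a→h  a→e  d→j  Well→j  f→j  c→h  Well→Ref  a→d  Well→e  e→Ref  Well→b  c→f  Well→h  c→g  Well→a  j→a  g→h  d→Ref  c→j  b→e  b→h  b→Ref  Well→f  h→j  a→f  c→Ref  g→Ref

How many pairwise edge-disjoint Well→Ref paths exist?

Assign every edge capacity 1; by Menger, the answer equals the max flow.
Path Well→Ref (+1); total 1.
Path Well→b→Ref (+1); total 2.
Path Well→e→Ref (+1); total 3.
Path Well→a→d→Ref (+1); total 4.
Path Well→j→a→e→g→Ref (+1); total 5.
No residual Well→Ref path; max flow = 5.
Certifying cut of size 5: {Well→Ref, Well→a, Well→b, Well→e, j→a}.

5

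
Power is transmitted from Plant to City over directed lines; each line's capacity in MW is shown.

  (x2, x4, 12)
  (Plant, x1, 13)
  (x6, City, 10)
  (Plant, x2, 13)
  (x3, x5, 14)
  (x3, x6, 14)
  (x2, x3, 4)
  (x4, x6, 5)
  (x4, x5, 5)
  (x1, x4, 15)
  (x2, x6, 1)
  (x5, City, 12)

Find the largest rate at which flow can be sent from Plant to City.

15

Augment Plant→x2→x6→City: bottleneck 1, flow now 1.
Augment Plant→x1→x4→x5→City: bottleneck 5, flow now 6.
Augment Plant→x1→x4→x6→City: bottleneck 5, flow now 11.
Augment Plant→x2→x3→x5→City: bottleneck 4, flow now 15.
No augmenting path remains; maximum flow = 15.
In the residual graph, reachable from Plant: {Plant, x1, x2, x4}.
Min-cut edges: x2→x3 (4), x2→x6 (1), x4→x5 (5), x4→x6 (5); capacity 4 + 1 + 5 + 5 = 15.
This cut is saturated, so no flow can exceed 15.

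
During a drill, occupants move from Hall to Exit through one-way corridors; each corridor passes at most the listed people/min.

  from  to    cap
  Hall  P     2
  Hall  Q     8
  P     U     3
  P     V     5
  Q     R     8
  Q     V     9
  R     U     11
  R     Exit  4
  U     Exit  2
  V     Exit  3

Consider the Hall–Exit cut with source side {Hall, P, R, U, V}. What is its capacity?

Edges leaving {Hall, P, R, U, V}: Hall→Q (8), R→Exit (4), U→Exit (2), V→Exit (3).
Cut capacity = 8 + 4 + 2 + 3 = 17.

17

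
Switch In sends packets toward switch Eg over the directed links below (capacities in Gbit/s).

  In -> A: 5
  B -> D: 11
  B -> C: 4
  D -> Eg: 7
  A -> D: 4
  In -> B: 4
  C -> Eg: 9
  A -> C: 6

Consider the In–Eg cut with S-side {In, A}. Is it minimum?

No — its capacity is 14, but the minimum cut has capacity 9.

Given cut capacity: 4 + 6 + 4 = 14.
Augment In→A→C→Eg: bottleneck 5, flow now 5.
Augment In→B→C→Eg: bottleneck 4, flow now 9.
No augmenting path remains; maximum flow = 9.
In the residual graph, reachable from In: {In}.
Min-cut edges: In→A (5), In→B (4); capacity 5 + 4 = 9.
Cut capacity 14 exceeds the max flow 9, so it is not minimum.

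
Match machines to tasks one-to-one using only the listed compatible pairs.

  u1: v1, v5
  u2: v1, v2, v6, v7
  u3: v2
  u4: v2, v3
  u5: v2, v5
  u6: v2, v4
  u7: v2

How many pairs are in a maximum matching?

Unit-capacity flow: source→left, listed edges, right→sink; max matching = max flow.
Augmenting path u1→v1 (+1); matched 1.
Augmenting path u2→v2 (+1); matched 2.
Augmenting path u4→v3 (+1); matched 3.
Augmenting path u5→v5 (+1); matched 4.
Augmenting path u6→v4 (+1); matched 5.
Augmenting path u3→v2→u2→v6 (+1); matched 6.
No augmenting path remains; maximum matching = 6.
König certificate: {u1, u2, u4, u5, u6, v2} is a vertex cover of size 6 (every listed pair touches it), so no matching can be larger.

6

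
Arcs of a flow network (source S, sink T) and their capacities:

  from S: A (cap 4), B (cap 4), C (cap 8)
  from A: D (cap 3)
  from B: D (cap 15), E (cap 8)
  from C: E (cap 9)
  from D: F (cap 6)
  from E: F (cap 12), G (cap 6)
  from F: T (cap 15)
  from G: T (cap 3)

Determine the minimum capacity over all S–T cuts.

15

Augment S→A→D→F→T: bottleneck 3, flow now 3.
Augment S→B→D→F→T: bottleneck 3, flow now 6.
Augment S→B→E→F→T: bottleneck 1, flow now 7.
Augment S→C→E→F→T: bottleneck 8, flow now 15.
No augmenting path remains; maximum flow = 15.
By max-flow min-cut, the minimum cut capacity equals the max flow.
In the residual graph, reachable from S: {S, A}.
Min-cut edges: S→B (4), S→C (8), A→D (3); capacity 4 + 8 + 3 = 15.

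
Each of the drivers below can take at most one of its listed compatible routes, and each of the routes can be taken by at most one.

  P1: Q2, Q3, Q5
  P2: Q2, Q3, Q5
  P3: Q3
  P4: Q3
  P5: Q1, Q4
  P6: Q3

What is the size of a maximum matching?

4

Unit-capacity flow: source→left, listed edges, right→sink; max matching = max flow.
Augmenting path P1→Q2 (+1); matched 1.
Augmenting path P2→Q3 (+1); matched 2.
Augmenting path P5→Q1 (+1); matched 3.
Augmenting path P3→Q3→P2→Q5 (+1); matched 4.
No augmenting path remains; maximum matching = 4.
König certificate: {P1, P2, P5, Q3} is a vertex cover of size 4 (every listed pair touches it), so no matching can be larger.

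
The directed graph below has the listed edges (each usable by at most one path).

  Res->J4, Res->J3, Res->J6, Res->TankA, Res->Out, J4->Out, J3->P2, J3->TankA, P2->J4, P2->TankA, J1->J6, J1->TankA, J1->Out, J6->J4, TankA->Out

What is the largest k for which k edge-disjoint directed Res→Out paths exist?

Assign every edge capacity 1; by Menger, the answer equals the max flow.
Path Res→Out (+1); total 1.
Path Res→J4→Out (+1); total 2.
Path Res→TankA→Out (+1); total 3.
No residual Res→Out path; max flow = 3.
Certifying cut of size 3: {J4→Out, Res→Out, TankA→Out}.

3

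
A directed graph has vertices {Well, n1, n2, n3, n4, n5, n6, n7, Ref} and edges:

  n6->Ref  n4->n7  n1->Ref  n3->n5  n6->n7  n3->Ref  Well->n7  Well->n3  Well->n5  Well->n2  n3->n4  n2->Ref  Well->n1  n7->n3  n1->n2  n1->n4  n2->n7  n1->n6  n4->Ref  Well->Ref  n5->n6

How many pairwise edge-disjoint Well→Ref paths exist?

Assign every edge capacity 1; by Menger, the answer equals the max flow.
Path Well→Ref (+1); total 1.
Path Well→n1→Ref (+1); total 2.
Path Well→n2→Ref (+1); total 3.
Path Well→n3→Ref (+1); total 4.
Path Well→n5→n6→Ref (+1); total 5.
Path Well→n7→n3→n4→Ref (+1); total 6.
No residual Well→Ref path; max flow = 6.
Certifying cut of size 6: {Well→Ref, Well→n1, Well→n2, Well→n3, Well→n5, Well→n7}.

6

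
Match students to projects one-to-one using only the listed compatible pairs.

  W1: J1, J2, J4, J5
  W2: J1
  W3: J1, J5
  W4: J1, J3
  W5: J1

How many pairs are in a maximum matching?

Unit-capacity flow: source→left, listed edges, right→sink; max matching = max flow.
Augmenting path W1→J1 (+1); matched 1.
Augmenting path W3→J5 (+1); matched 2.
Augmenting path W4→J3 (+1); matched 3.
Augmenting path W2→J1→W1→J2 (+1); matched 4.
No augmenting path remains; maximum matching = 4.
König certificate: {W1, W3, W4, J1} is a vertex cover of size 4 (every listed pair touches it), so no matching can be larger.

4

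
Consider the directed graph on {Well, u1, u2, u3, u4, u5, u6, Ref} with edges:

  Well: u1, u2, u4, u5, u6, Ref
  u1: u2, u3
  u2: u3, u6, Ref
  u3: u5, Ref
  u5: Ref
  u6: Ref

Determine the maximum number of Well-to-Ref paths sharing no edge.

Assign every edge capacity 1; by Menger, the answer equals the max flow.
Path Well→Ref (+1); total 1.
Path Well→u2→Ref (+1); total 2.
Path Well→u5→Ref (+1); total 3.
Path Well→u6→Ref (+1); total 4.
Path Well→u1→u3→Ref (+1); total 5.
No residual Well→Ref path; max flow = 5.
Certifying cut of size 5: {Well→Ref, Well→u1, Well→u2, Well→u5, Well→u6}.

5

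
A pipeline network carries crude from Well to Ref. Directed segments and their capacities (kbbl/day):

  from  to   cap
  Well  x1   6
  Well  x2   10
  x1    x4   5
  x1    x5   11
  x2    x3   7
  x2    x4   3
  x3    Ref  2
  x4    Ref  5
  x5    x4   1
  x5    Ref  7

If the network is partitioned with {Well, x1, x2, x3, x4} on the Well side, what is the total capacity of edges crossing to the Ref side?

18

Edges leaving {Well, x1, x2, x3, x4}: x1→x5 (11), x3→Ref (2), x4→Ref (5).
Cut capacity = 11 + 2 + 5 = 18.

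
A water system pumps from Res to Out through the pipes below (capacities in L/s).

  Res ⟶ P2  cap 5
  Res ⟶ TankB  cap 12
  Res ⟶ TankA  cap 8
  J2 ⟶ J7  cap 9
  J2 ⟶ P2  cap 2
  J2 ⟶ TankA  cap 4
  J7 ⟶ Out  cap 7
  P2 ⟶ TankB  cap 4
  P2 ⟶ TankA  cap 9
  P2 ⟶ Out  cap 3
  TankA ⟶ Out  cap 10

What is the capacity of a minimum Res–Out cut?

13

Augment Res→P2→Out: bottleneck 3, flow now 3.
Augment Res→TankA→Out: bottleneck 8, flow now 11.
Augment Res→P2→TankA→Out: bottleneck 2, flow now 13.
No augmenting path remains; maximum flow = 13.
By max-flow min-cut, the minimum cut capacity equals the max flow.
In the residual graph, reachable from Res: {Res, TankB}.
Min-cut edges: Res→P2 (5), Res→TankA (8); capacity 5 + 8 = 13.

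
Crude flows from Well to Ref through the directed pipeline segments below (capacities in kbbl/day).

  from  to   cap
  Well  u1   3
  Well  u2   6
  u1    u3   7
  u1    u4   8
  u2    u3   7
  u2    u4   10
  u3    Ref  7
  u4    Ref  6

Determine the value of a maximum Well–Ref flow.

9

Augment Well→u1→u3→Ref: bottleneck 3, flow now 3.
Augment Well→u2→u3→Ref: bottleneck 4, flow now 7.
Augment Well→u2→u4→Ref: bottleneck 2, flow now 9.
No augmenting path remains; maximum flow = 9.
In the residual graph, reachable from Well: {Well}.
Min-cut edges: Well→u1 (3), Well→u2 (6); capacity 3 + 6 = 9.
This cut is saturated, so no flow can exceed 9.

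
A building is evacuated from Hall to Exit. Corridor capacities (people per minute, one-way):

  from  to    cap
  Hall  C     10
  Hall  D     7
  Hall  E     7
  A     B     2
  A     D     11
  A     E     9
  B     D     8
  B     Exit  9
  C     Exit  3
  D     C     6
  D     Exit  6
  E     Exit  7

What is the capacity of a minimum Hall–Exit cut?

Augment Hall→C→Exit: bottleneck 3, flow now 3.
Augment Hall→D→Exit: bottleneck 6, flow now 9.
Augment Hall→E→Exit: bottleneck 7, flow now 16.
No augmenting path remains; maximum flow = 16.
By max-flow min-cut, the minimum cut capacity equals the max flow.
In the residual graph, reachable from Hall: {Hall, C, D}.
Min-cut edges: Hall→E (7), C→Exit (3), D→Exit (6); capacity 7 + 3 + 6 = 16.

16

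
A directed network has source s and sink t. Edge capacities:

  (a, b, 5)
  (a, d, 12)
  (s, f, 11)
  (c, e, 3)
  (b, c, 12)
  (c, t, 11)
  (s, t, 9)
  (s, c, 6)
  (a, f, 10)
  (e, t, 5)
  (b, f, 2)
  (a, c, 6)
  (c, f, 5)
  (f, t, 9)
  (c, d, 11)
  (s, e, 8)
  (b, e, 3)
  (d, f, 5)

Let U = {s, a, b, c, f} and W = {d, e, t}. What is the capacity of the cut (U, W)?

Edges leaving {s, a, b, c, f}: s→e (8), s→t (9), a→d (12), b→e (3), c→d (11), c→e (3), c→t (11), f→t (9).
Cut capacity = 8 + 9 + 12 + 3 + 11 + 3 + 11 + 9 = 66.

66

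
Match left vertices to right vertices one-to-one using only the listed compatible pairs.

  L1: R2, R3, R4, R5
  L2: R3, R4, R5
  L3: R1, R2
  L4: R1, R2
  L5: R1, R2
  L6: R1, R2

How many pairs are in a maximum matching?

4

Unit-capacity flow: source→left, listed edges, right→sink; max matching = max flow.
Augmenting path L1→R2 (+1); matched 1.
Augmenting path L2→R3 (+1); matched 2.
Augmenting path L3→R1 (+1); matched 3.
Augmenting path L4→R2→L1→R4 (+1); matched 4.
No augmenting path remains; maximum matching = 4.
König certificate: {L1, L2, R1, R2} is a vertex cover of size 4 (every listed pair touches it), so no matching can be larger.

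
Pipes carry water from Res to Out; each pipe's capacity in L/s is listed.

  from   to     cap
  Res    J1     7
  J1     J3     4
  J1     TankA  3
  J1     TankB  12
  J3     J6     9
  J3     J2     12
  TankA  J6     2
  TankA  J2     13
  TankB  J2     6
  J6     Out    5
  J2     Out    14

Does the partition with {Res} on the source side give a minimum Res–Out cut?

Given cut capacity: 7 = 7.
Augment Res→J1→J3→J6→Out: bottleneck 4, flow now 4.
Augment Res→J1→TankA→J6→Out: bottleneck 1, flow now 5.
Augment Res→J1→TankA→J2→Out: bottleneck 2, flow now 7.
No augmenting path remains; maximum flow = 7.
Cut capacity 7 equals the max flow, so it is a minimum cut.

Yes — it is a minimum cut (capacity 7).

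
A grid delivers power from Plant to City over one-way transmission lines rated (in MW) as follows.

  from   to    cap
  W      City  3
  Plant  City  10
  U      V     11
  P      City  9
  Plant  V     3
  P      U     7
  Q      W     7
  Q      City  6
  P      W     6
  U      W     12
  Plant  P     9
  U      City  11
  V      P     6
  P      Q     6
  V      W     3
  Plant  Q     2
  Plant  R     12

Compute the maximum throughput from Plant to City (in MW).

24

Augment Plant→City: bottleneck 10, flow now 10.
Augment Plant→P→City: bottleneck 9, flow now 19.
Augment Plant→Q→City: bottleneck 2, flow now 21.
Augment Plant→V→W→City: bottleneck 3, flow now 24.
No augmenting path remains; maximum flow = 24.
In the residual graph, reachable from Plant: {Plant, R}.
Min-cut edges: Plant→P (9), Plant→Q (2), Plant→V (3), Plant→City (10); capacity 9 + 2 + 3 + 10 = 24.
This cut is saturated, so no flow can exceed 24.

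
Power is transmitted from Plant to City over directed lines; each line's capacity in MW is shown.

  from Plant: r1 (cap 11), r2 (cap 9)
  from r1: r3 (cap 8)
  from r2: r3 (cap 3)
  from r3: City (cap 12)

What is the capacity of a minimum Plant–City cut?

Augment Plant→r1→r3→City: bottleneck 8, flow now 8.
Augment Plant→r2→r3→City: bottleneck 3, flow now 11.
No augmenting path remains; maximum flow = 11.
By max-flow min-cut, the minimum cut capacity equals the max flow.
In the residual graph, reachable from Plant: {Plant, r1, r2}.
Min-cut edges: r1→r3 (8), r2→r3 (3); capacity 8 + 3 = 11.

11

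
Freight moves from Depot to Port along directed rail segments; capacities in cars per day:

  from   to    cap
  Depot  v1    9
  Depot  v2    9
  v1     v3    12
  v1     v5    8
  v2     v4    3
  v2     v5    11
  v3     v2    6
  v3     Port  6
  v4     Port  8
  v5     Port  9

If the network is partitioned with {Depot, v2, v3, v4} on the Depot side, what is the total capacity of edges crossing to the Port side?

34

Edges leaving {Depot, v2, v3, v4}: Depot→v1 (9), v2→v5 (11), v3→Port (6), v4→Port (8).
Cut capacity = 9 + 11 + 6 + 8 = 34.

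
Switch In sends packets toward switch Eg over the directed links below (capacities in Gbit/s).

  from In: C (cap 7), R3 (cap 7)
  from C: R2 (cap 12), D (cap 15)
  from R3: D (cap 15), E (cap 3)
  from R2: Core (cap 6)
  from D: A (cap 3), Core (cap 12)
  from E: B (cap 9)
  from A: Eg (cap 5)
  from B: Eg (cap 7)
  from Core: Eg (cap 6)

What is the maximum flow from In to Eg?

Augment In→C→R2→Core→Eg: bottleneck 6, flow now 6.
Augment In→C→D→A→Eg: bottleneck 1, flow now 7.
Augment In→R3→D→A→Eg: bottleneck 2, flow now 9.
Augment In→R3→E→B→Eg: bottleneck 3, flow now 12.
No augmenting path remains; maximum flow = 12.
In the residual graph, reachable from In: {In, C, R3, R2, D, Core}.
Min-cut edges: R3→E (3), D→A (3), Core→Eg (6); capacity 3 + 3 + 6 = 12.
This cut is saturated, so no flow can exceed 12.

12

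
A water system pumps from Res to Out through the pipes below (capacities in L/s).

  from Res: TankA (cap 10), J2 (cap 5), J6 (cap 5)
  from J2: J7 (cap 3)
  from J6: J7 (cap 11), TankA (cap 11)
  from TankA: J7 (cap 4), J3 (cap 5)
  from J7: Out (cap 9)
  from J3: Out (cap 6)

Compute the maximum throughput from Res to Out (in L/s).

14

Augment Res→J2→J7→Out: bottleneck 3, flow now 3.
Augment Res→J6→J7→Out: bottleneck 5, flow now 8.
Augment Res→TankA→J7→Out: bottleneck 1, flow now 9.
Augment Res→TankA→J3→Out: bottleneck 5, flow now 14.
No augmenting path remains; maximum flow = 14.
In the residual graph, reachable from Res: {Res, J2, J6, TankA, J7}.
Min-cut edges: TankA→J3 (5), J7→Out (9); capacity 5 + 9 = 14.
This cut is saturated, so no flow can exceed 14.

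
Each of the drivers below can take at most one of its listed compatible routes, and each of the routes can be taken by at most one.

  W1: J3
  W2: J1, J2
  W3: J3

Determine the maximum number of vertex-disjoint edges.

Unit-capacity flow: source→left, listed edges, right→sink; max matching = max flow.
Augmenting path W1→J3 (+1); matched 1.
Augmenting path W2→J1 (+1); matched 2.
No augmenting path remains; maximum matching = 2.
König certificate: {W2, J3} is a vertex cover of size 2 (every listed pair touches it), so no matching can be larger.

2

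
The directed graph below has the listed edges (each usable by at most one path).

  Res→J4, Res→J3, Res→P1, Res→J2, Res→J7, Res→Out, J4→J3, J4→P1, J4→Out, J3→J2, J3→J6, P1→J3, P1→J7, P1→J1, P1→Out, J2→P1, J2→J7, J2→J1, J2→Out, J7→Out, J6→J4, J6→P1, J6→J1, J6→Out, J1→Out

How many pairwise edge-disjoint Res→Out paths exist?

6

Assign every edge capacity 1; by Menger, the answer equals the max flow.
Path Res→Out (+1); total 1.
Path Res→J4→Out (+1); total 2.
Path Res→P1→Out (+1); total 3.
Path Res→J2→Out (+1); total 4.
Path Res→J7→Out (+1); total 5.
Path Res→J3→J6→Out (+1); total 6.
No residual Res→Out path; max flow = 6.
Certifying cut of size 6: {Res→J2, Res→J3, Res→J4, Res→J7, Res→Out, Res→P1}.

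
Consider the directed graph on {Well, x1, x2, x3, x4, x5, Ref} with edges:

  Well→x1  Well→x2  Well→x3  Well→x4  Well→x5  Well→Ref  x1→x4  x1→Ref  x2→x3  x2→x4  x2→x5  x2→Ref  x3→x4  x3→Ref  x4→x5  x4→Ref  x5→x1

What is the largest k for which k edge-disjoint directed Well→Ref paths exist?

5

Assign every edge capacity 1; by Menger, the answer equals the max flow.
Path Well→Ref (+1); total 1.
Path Well→x1→Ref (+1); total 2.
Path Well→x2→Ref (+1); total 3.
Path Well→x3→Ref (+1); total 4.
Path Well→x4→Ref (+1); total 5.
No residual Well→Ref path; max flow = 5.
Certifying cut of size 5: {Well→Ref, Well→x2, Well→x3, x1→Ref, x4→Ref}.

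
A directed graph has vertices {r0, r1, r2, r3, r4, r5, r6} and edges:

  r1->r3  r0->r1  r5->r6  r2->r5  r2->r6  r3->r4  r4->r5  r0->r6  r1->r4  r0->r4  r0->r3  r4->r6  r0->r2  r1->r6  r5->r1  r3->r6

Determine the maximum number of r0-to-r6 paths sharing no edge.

5

Assign every edge capacity 1; by Menger, the answer equals the max flow.
Path r0→r6 (+1); total 1.
Path r0→r1→r6 (+1); total 2.
Path r0→r2→r6 (+1); total 3.
Path r0→r3→r6 (+1); total 4.
Path r0→r4→r6 (+1); total 5.
No residual r0→r6 path; max flow = 5.
Certifying cut of size 5: {r0→r1, r0→r2, r0→r3, r0→r4, r0→r6}.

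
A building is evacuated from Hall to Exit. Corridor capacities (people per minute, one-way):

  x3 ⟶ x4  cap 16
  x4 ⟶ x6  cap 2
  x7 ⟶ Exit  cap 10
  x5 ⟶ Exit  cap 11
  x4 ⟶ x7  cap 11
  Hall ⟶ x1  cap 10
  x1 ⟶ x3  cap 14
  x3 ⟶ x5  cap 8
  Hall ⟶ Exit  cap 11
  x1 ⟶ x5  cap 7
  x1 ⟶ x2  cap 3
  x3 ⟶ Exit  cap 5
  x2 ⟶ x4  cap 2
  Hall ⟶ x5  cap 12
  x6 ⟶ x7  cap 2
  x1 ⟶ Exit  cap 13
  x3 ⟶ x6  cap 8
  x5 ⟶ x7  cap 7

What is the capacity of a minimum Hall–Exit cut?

Augment Hall→Exit: bottleneck 11, flow now 11.
Augment Hall→x1→Exit: bottleneck 10, flow now 21.
Augment Hall→x5→Exit: bottleneck 11, flow now 32.
Augment Hall→x5→x7→Exit: bottleneck 1, flow now 33.
No augmenting path remains; maximum flow = 33.
By max-flow min-cut, the minimum cut capacity equals the max flow.
In the residual graph, reachable from Hall: {Hall}.
Min-cut edges: Hall→x1 (10), Hall→x5 (12), Hall→Exit (11); capacity 10 + 12 + 11 = 33.

33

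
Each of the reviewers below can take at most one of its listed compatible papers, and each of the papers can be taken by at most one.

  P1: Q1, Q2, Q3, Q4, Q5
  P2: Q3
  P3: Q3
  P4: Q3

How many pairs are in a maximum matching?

Unit-capacity flow: source→left, listed edges, right→sink; max matching = max flow.
Augmenting path P1→Q1 (+1); matched 1.
Augmenting path P2→Q3 (+1); matched 2.
No augmenting path remains; maximum matching = 2.
König certificate: {P1, Q3} is a vertex cover of size 2 (every listed pair touches it), so no matching can be larger.

2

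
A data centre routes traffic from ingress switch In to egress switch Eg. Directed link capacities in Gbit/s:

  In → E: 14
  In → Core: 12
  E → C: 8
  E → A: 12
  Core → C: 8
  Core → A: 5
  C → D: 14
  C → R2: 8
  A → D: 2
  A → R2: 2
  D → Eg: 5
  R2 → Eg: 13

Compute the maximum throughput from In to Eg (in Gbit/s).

Augment In→E→C→D→Eg: bottleneck 5, flow now 5.
Augment In→E→C→R2→Eg: bottleneck 3, flow now 8.
Augment In→E→A→R2→Eg: bottleneck 2, flow now 10.
Augment In→Core→C→R2→Eg: bottleneck 5, flow now 15.
No augmenting path remains; maximum flow = 15.
In the residual graph, reachable from In: {In, E, Core, C, A, D}.
Min-cut edges: C→R2 (8), A→R2 (2), D→Eg (5); capacity 8 + 2 + 5 = 15.
This cut is saturated, so no flow can exceed 15.

15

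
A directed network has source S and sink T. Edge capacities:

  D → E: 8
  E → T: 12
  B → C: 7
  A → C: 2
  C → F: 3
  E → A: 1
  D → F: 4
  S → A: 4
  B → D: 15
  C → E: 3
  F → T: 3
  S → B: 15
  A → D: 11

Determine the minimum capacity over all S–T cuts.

Augment S→A→C→E→T: bottleneck 2, flow now 2.
Augment S→A→D→E→T: bottleneck 2, flow now 4.
Augment S→B→C→E→T: bottleneck 1, flow now 5.
Augment S→B→C→F→T: bottleneck 3, flow now 8.
Augment S→B→D→E→T: bottleneck 6, flow now 14.
No augmenting path remains; maximum flow = 14.
By max-flow min-cut, the minimum cut capacity equals the max flow.
In the residual graph, reachable from S: {S, A, B, C, D, F}.
Min-cut edges: C→E (3), D→E (8), F→T (3); capacity 3 + 8 + 3 = 14.

14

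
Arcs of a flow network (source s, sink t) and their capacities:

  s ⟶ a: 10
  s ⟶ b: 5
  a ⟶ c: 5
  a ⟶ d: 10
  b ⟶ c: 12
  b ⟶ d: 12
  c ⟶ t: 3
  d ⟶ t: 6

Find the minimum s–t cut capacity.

9

Augment s→a→c→t: bottleneck 3, flow now 3.
Augment s→a→d→t: bottleneck 6, flow now 9.
No augmenting path remains; maximum flow = 9.
By max-flow min-cut, the minimum cut capacity equals the max flow.
In the residual graph, reachable from s: {s, a, b, c, d}.
Min-cut edges: c→t (3), d→t (6); capacity 3 + 6 = 9.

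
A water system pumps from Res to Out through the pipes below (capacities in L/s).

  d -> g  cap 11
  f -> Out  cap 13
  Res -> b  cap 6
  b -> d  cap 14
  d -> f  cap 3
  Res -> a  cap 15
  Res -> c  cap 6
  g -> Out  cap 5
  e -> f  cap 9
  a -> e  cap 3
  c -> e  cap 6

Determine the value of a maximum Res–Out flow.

Augment Res→a→e→f→Out: bottleneck 3, flow now 3.
Augment Res→b→d→f→Out: bottleneck 3, flow now 6.
Augment Res→b→d→g→Out: bottleneck 3, flow now 9.
Augment Res→c→e→f→Out: bottleneck 6, flow now 15.
No augmenting path remains; maximum flow = 15.
In the residual graph, reachable from Res: {Res, a}.
Min-cut edges: Res→b (6), Res→c (6), a→e (3); capacity 6 + 6 + 3 = 15.
This cut is saturated, so no flow can exceed 15.

15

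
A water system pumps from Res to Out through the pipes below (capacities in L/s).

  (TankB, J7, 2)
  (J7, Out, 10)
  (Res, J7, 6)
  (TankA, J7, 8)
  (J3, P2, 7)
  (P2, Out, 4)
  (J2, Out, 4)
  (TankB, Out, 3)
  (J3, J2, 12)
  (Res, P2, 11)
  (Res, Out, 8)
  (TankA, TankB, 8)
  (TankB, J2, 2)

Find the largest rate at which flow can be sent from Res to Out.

18

Augment Res→Out: bottleneck 8, flow now 8.
Augment Res→P2→Out: bottleneck 4, flow now 12.
Augment Res→J7→Out: bottleneck 6, flow now 18.
No augmenting path remains; maximum flow = 18.
In the residual graph, reachable from Res: {Res, P2}.
Min-cut edges: Res→J7 (6), Res→Out (8), P2→Out (4); capacity 6 + 8 + 4 = 18.
This cut is saturated, so no flow can exceed 18.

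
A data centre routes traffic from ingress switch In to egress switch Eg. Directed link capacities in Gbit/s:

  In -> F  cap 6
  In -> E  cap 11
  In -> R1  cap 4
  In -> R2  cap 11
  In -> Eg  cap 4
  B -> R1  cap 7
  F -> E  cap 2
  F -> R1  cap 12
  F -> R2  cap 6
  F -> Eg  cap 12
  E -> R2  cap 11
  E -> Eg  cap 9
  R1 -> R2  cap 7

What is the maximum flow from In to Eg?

19

Augment In→Eg: bottleneck 4, flow now 4.
Augment In→F→Eg: bottleneck 6, flow now 10.
Augment In→E→Eg: bottleneck 9, flow now 19.
No augmenting path remains; maximum flow = 19.
In the residual graph, reachable from In: {In, E, R1, R2}.
Min-cut edges: In→F (6), In→Eg (4), E→Eg (9); capacity 6 + 4 + 9 = 19.
This cut is saturated, so no flow can exceed 19.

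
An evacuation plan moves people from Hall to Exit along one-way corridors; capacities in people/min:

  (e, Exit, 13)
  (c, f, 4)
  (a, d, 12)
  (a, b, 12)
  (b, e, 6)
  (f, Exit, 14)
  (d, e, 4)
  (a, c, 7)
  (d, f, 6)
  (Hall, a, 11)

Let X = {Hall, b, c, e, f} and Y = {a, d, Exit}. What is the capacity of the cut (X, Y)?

Edges leaving {Hall, b, c, e, f}: Hall→a (11), e→Exit (13), f→Exit (14).
Cut capacity = 11 + 13 + 14 = 38.

38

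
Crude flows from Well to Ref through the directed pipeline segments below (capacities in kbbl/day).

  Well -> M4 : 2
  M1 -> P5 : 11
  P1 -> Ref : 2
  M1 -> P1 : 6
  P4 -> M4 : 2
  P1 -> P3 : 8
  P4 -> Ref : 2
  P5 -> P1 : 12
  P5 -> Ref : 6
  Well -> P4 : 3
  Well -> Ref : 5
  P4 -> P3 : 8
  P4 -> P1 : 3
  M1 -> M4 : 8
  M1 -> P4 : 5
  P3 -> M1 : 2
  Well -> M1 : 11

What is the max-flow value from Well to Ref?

15

Augment Well→Ref: bottleneck 5, flow now 5.
Augment Well→P4→Ref: bottleneck 2, flow now 7.
Augment Well→M1→P5→Ref: bottleneck 6, flow now 13.
Augment Well→M1→P1→Ref: bottleneck 2, flow now 15.
No augmenting path remains; maximum flow = 15.
In the residual graph, reachable from Well: {Well, M1, P4, P5, P1, P3, M4}.
Min-cut edges: Well→Ref (5), P4→Ref (2), P5→Ref (6), P1→Ref (2); capacity 5 + 2 + 6 + 2 = 15.
This cut is saturated, so no flow can exceed 15.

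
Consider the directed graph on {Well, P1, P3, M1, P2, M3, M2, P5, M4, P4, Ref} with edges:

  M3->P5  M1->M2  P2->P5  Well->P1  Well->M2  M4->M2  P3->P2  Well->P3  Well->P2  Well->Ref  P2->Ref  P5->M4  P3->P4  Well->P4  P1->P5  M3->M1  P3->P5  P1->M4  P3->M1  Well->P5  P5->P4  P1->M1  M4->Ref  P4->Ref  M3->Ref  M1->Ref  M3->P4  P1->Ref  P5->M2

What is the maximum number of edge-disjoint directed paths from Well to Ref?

Assign every edge capacity 1; by Menger, the answer equals the max flow.
Path Well→Ref (+1); total 1.
Path Well→P1→Ref (+1); total 2.
Path Well→P2→Ref (+1); total 3.
Path Well→P4→Ref (+1); total 4.
Path Well→P3→M1→Ref (+1); total 5.
Path Well→P5→M4→Ref (+1); total 6.
No residual Well→Ref path; max flow = 6.
Certifying cut of size 6: {Well→P1, Well→P2, Well→P3, Well→P4, Well→P5, Well→Ref}.

6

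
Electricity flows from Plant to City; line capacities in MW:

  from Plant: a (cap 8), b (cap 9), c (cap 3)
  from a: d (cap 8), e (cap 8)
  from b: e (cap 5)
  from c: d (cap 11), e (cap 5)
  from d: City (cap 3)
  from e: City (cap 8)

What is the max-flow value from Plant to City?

Augment Plant→a→d→City: bottleneck 3, flow now 3.
Augment Plant→a→e→City: bottleneck 5, flow now 8.
Augment Plant→b→e→City: bottleneck 3, flow now 11.
No augmenting path remains; maximum flow = 11.
In the residual graph, reachable from Plant: {Plant, a, b, c, d, e}.
Min-cut edges: d→City (3), e→City (8); capacity 3 + 8 = 11.
This cut is saturated, so no flow can exceed 11.

11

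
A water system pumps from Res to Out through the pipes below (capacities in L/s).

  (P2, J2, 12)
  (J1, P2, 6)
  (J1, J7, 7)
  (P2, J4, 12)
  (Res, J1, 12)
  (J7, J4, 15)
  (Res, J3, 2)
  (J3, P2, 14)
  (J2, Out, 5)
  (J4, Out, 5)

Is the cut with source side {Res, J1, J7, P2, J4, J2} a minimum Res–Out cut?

No — its capacity is 12, but the minimum cut has capacity 10.

Given cut capacity: 2 + 5 + 5 = 12.
Augment Res→J1→J7→J4→Out: bottleneck 5, flow now 5.
Augment Res→J1→P2→J2→Out: bottleneck 5, flow now 10.
No augmenting path remains; maximum flow = 10.
In the residual graph, reachable from Res: {Res, J1, J3, J7, P2, J4, J2}.
Min-cut edges: J4→Out (5), J2→Out (5); capacity 5 + 5 = 10.
Cut capacity 12 exceeds the max flow 10, so it is not minimum.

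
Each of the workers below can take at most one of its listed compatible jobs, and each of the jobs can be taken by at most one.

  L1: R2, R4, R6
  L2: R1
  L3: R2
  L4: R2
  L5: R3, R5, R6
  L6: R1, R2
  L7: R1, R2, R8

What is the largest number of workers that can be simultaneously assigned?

5

Unit-capacity flow: source→left, listed edges, right→sink; max matching = max flow.
Augmenting path L1→R2 (+1); matched 1.
Augmenting path L2→R1 (+1); matched 2.
Augmenting path L5→R3 (+1); matched 3.
Augmenting path L7→R8 (+1); matched 4.
Augmenting path L3→R2→L1→R4 (+1); matched 5.
No augmenting path remains; maximum matching = 5.
König certificate: {L1, L5, L7, R1, R2} is a vertex cover of size 5 (every listed pair touches it), so no matching can be larger.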